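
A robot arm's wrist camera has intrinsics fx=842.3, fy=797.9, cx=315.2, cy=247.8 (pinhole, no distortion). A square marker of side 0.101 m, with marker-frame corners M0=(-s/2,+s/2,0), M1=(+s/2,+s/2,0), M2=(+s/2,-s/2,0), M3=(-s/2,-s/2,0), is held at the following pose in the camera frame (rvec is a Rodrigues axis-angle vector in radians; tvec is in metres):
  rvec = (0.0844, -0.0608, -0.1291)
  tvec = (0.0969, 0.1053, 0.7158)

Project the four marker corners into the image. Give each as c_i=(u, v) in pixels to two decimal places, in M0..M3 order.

Intrinsics K: fx=842.3, fy=797.9, cx=315.2, cy=247.8
Marker side s = 0.101 m; corners in marker frame (Z=0):
  M0 = (-0.0505, +0.0505, 0)
  M1 = (+0.0505, +0.0505, 0)
  M2 = (+0.0505, -0.0505, 0)
  M3 = (-0.0505, -0.0505, 0)
rvec = (0.0844, -0.0608, -0.1291), |rvec| = θ = 0.16579 rad = 9.499°
Rodrigues: sinθ=0.16503, 1−cosθ=0.01371; R = I + sinθ·[k]× + (1−cosθ)·[k]×²:
    [+0.98984 +0.12595 -0.06596]
    [-0.13107 +0.98813 -0.08010]
    [+0.05509 +0.08793 +0.99460]
t = (0.0969, 0.1053, 0.7158) m
M0: Pc = R·M0+t = (+0.05327, +0.16182, +0.71746); u = 842.3·(+0.05327)/0.71746 + 315.2 = 377.7433, v = 797.9·(+0.16182)/0.71746 + 247.8 = 427.7629
M1: Pc = R·M1+t = (+0.15325, +0.14858, +0.72302); u = 842.3·(+0.15325)/0.72302 + 315.2 = 493.7288, v = 797.9·(+0.14858)/0.72302 + 247.8 = 411.7691
M2: Pc = R·M2+t = (+0.14053, +0.04878, +0.71414); u = 842.3·(+0.14053)/0.71414 + 315.2 = 480.9452, v = 797.9·(+0.04878)/0.71414 + 247.8 = 302.3016
M3: Pc = R·M3+t = (+0.04055, +0.06202, +0.70858); u = 842.3·(+0.04055)/0.70858 + 315.2 = 363.4056, v = 797.9·(+0.06202)/0.70858 + 247.8 = 317.6363

c0=(377.74, 427.76) c1=(493.73, 411.77) c2=(480.95, 302.30) c3=(363.41, 317.64)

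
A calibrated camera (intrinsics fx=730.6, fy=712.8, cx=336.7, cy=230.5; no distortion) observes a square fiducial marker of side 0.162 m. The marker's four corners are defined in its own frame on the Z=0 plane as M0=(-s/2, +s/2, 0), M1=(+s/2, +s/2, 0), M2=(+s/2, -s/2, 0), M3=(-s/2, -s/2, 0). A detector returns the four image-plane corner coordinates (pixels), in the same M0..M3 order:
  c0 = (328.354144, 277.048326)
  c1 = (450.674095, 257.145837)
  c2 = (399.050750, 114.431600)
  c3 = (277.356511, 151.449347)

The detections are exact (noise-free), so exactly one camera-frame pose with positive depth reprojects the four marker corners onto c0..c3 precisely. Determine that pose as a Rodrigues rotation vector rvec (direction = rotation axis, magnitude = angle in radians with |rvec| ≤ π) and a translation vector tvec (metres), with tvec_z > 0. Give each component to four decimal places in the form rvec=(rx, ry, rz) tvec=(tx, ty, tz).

rvec=(0.3264, 0.5849, -0.2856) tvec=(0.0262, -0.0314, 0.7943)

Intrinsics K: fx=730.6, fy=712.8, cx=336.7, cy=230.5
Marker side s = 0.162 m; corners in marker frame (Z=0):
  M0 = (-0.0810, +0.0810, 0)
  M1 = (+0.0810, +0.0810, 0)
  M2 = (+0.0810, -0.0810, 0)
  M3 = (-0.0810, -0.0810, 0)
Detected image corners:
  c0 = (328.354144, 277.048326) px
  c1 = (450.674095, 257.145837) px
  c2 = (399.050750, 114.431600) px
  c3 = (277.356511, 151.449347) px
Planar DLT: solve 8×8 A·h = b for H (H[2,2]=1):
  H  [+487.85750 +416.67796 +360.82729]
  H  [-320.35118 +880.01206 +202.35341]
  H  [-0.72917 +0.27500 +1.00000]
B = K⁻¹H; ‖b₁‖=1.258939, ‖b₂‖=1.258939; λ = 2/(‖b₁‖+‖b₂‖) = 0.794320, sign → tz>0 ⇒ λ=+0.794320
r₁ = λ·B[:,0] = (+0.79733,-0.16969,-0.57920); r₂ = λ·B[:,1] = (+0.35235,+0.91002,+0.21844)
r₃ = r₁×r₂ = (+0.49001,-0.37825,+0.78538); SVD([r₁ r₂ r₃]) → R = UVᵀ:
  R  [+0.79733 +0.35235 +0.49001]
  R  [-0.16969 +0.91002 -0.37825]
  R  [-0.57920 +0.21844 +0.78538]
t = (+0.02623, -0.03137, +0.79432) m
tr R = 2.492727; θ = arccos((tr R − 1)/2) = 0.728215 rad = 41.724°
axis k = ((R−Rᵀ)₃₂, (R−Rᵀ)₁₃, (R−Rᵀ)₂₁) / (2 sinθ) = (+0.448271, +0.803265, -0.392196)
rvec = θ·k = (+0.326438, +0.584950, -0.285603)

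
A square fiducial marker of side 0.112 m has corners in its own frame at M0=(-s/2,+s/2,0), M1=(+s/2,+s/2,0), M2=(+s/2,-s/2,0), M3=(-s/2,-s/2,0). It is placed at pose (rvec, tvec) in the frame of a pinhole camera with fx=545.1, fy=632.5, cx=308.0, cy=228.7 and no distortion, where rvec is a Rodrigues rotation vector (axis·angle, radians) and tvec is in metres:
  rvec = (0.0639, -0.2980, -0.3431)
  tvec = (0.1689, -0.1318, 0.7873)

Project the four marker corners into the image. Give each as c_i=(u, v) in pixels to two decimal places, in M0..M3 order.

c0=(403.70, 179.86) c1=(467.84, 151.91) c2=(445.69, 67.09) c3=(379.60, 92.06)

Intrinsics K: fx=545.1, fy=632.5, cx=308.0, cy=228.7
Marker side s = 0.112 m; corners in marker frame (Z=0):
  M0 = (-0.0560, +0.0560, 0)
  M1 = (+0.0560, +0.0560, 0)
  M2 = (+0.0560, -0.0560, 0)
  M3 = (-0.0560, -0.0560, 0)
rvec = (0.0639, -0.2980, -0.3431), |rvec| = θ = 0.45892 rad = 26.294°
Rodrigues: sinθ=0.44298, 1−cosθ=0.10347; R = I + sinθ·[k]× + (1−cosθ)·[k]×²:
    [+0.89854 +0.32183 -0.29842]
    [-0.34054 +0.94016 -0.01145]
    [+0.27688 +0.11191 +0.95437]
t = (0.1689, -0.1318, 0.7873) m
M0: Pc = R·M0+t = (+0.13660, -0.06008, +0.77806); u = 545.1·(+0.13660)/0.77806 + 308.0 = 403.7031, v = 632.5·(-0.06008)/0.77806 + 228.7 = 179.8592
M1: Pc = R·M1+t = (+0.23724, -0.09822, +0.80907); u = 545.1·(+0.23724)/0.80907 + 308.0 = 467.8372, v = 632.5·(-0.09822)/0.80907 + 228.7 = 151.9147
M2: Pc = R·M2+t = (+0.20120, -0.20352, +0.79654); u = 545.1·(+0.20120)/0.79654 + 308.0 = 445.6856, v = 632.5·(-0.20352)/0.79654 + 228.7 = 67.0933
M3: Pc = R·M3+t = (+0.10056, -0.16538, +0.76553); u = 545.1·(+0.10056)/0.76553 + 308.0 = 379.6041, v = 632.5·(-0.16538)/0.76553 + 228.7 = 92.0594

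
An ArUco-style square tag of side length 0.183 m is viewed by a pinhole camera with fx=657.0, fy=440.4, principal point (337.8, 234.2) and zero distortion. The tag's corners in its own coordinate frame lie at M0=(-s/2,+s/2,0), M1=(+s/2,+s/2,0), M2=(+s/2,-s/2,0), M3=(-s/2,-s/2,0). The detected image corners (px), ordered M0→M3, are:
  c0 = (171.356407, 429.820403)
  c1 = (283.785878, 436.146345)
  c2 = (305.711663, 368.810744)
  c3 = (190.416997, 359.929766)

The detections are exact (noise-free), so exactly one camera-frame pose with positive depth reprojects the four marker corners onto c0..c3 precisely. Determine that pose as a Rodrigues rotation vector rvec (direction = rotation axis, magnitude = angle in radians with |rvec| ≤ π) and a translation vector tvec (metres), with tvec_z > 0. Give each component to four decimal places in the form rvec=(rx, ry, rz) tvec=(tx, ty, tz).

rvec=(0.2001, -0.1782, 0.1925) tvec=(-0.1587, 0.3941, 1.0513)

Intrinsics K: fx=657.0, fy=440.4, cx=337.8, cy=234.2
Marker side s = 0.183 m; corners in marker frame (Z=0):
  M0 = (-0.0915, +0.0915, 0)
  M1 = (+0.0915, +0.0915, 0)
  M2 = (+0.0915, -0.0915, 0)
  M3 = (-0.0915, -0.0915, 0)
Detected image corners:
  c0 = (171.356407, 429.820403) px
  c1 = (283.785878, 436.146345) px
  c2 = (305.711663, 368.810744) px
  c3 = (190.416997, 359.929766) px
Planar DLT: solve 8×8 A·h = b for H (H[2,2]=1):
  H  [+665.96853 -71.51519 +238.61912]
  H  [+115.02319 +442.88164 +399.27694]
  H  [+0.18457 +0.17073 +1.00000]
B = K⁻¹H; ‖b₁‖=0.951184, ‖b₂‖=0.951184; λ = 2/(‖b₁‖+‖b₂‖) = 1.051321, sign → tz>0 ⇒ λ=+1.051321
r₁ = λ·B[:,0] = (+0.96590,+0.17139,+0.19404); r₂ = λ·B[:,1] = (-0.20672,+0.96180,+0.17949)
r₃ = r₁×r₂ = (-0.15586,-0.21348,+0.96443); SVD([r₁ r₂ r₃]) → R = UVᵀ:
  R  [+0.96590 -0.20672 -0.15586]
  R  [+0.17139 +0.96180 -0.21348]
  R  [+0.19404 +0.17949 +0.96443]
t = (-0.15871, +0.39407, +1.05132) m
tr R = 2.892134; θ = arccos((tr R − 1)/2) = 0.329924 rad = 18.903°
axis k = ((R−Rᵀ)₃₂, (R−Rᵀ)₁₃, (R−Rᵀ)₂₁) / (2 sinθ) = (+0.606486, -0.540026, +0.583564)
rvec = θ·k = (+0.200094, -0.178167, +0.192532)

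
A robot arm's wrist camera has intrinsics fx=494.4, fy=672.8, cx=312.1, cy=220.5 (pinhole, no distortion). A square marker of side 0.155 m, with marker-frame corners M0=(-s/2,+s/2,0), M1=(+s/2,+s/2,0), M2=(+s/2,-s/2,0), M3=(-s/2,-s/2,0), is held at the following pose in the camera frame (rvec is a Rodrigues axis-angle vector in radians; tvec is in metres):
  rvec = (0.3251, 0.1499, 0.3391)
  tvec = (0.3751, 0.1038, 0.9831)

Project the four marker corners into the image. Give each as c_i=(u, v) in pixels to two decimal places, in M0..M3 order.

c0=(448.06, 317.06) c1=(521.26, 354.76) c2=(557.09, 264.24) c3=(479.40, 225.81)

Intrinsics K: fx=494.4, fy=672.8, cx=312.1, cy=220.5
Marker side s = 0.155 m; corners in marker frame (Z=0):
  M0 = (-0.0775, +0.0775, 0)
  M1 = (+0.0775, +0.0775, 0)
  M2 = (+0.0775, -0.0775, 0)
  M3 = (-0.0775, -0.0775, 0)
rvec = (0.3251, 0.1499, 0.3391), |rvec| = θ = 0.49310 rad = 28.253°
Rodrigues: sinθ=0.47336, 1−cosθ=0.11913; R = I + sinθ·[k]× + (1−cosθ)·[k]×²:
    [+0.93265 -0.30165 +0.19791]
    [+0.34940 +0.89188 -0.28718]
    [-0.08989 +0.33699 +0.93721]
t = (0.3751, 0.1038, 0.9831) m
M0: Pc = R·M0+t = (+0.27944, +0.14584, +1.01618); u = 494.4·(+0.27944)/1.01618 + 312.1 = 448.0559, v = 672.8·(+0.14584)/1.01618 + 220.5 = 317.0599
M1: Pc = R·M1+t = (+0.42400, +0.20000, +1.00225); u = 494.4·(+0.42400)/1.00225 + 312.1 = 521.2563, v = 672.8·(+0.20000)/1.00225 + 220.5 = 354.7573
M2: Pc = R·M2+t = (+0.47076, +0.06176, +0.95002); u = 494.4·(+0.47076)/0.95002 + 312.1 = 557.0881, v = 672.8·(+0.06176)/0.95002 + 220.5 = 264.2369
M3: Pc = R·M3+t = (+0.32620, +0.00760, +0.96395); u = 494.4·(+0.32620)/0.96395 + 312.1 = 479.4032, v = 672.8·(+0.00760)/0.96395 + 220.5 = 225.8051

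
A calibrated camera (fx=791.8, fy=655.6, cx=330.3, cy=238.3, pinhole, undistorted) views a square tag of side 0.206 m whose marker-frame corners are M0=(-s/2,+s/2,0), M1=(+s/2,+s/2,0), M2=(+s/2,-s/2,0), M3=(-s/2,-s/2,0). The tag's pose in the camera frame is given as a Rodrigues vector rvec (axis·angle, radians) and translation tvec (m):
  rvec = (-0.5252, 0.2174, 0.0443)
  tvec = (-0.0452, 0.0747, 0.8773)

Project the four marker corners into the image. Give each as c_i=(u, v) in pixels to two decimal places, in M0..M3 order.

Intrinsics K: fx=791.8, fy=655.6, cx=330.3, cy=238.3
Marker side s = 0.206 m; corners in marker frame (Z=0):
  M0 = (-0.1030, +0.1030, 0)
  M1 = (+0.1030, +0.1030, 0)
  M2 = (+0.1030, -0.1030, 0)
  M3 = (-0.1030, -0.1030, 0)
rvec = (-0.5252, 0.2174, 0.0443), |rvec| = θ = 0.57014 rad = 32.667°
Rodrigues: sinθ=0.53975, 1−cosθ=0.15817; R = I + sinθ·[k]× + (1−cosθ)·[k]×²:
    [+0.97605 -0.09750 +0.19449]
    [-0.01362 +0.86482 +0.50189]
    [-0.21713 -0.49252 +0.84278]
t = (-0.0452, 0.0747, 0.8773) m
M0: Pc = R·M0+t = (-0.15578, +0.16518, +0.84894); u = 791.8·(-0.15578)/0.84894 + 330.3 = 185.0089, v = 655.6·(+0.16518)/0.84894 + 238.3 = 365.8619
M1: Pc = R·M1+t = (+0.04529, +0.16237, +0.80421); u = 791.8·(+0.04529)/0.80421 + 330.3 = 374.8919, v = 655.6·(+0.16237)/0.80421 + 238.3 = 370.6695
M2: Pc = R·M2+t = (+0.06538, -0.01578, +0.90566); u = 791.8·(+0.06538)/0.90566 + 330.3 = 387.4558, v = 655.6·(-0.01578)/0.90566 + 238.3 = 226.8772
M3: Pc = R·M3+t = (-0.13569, -0.01297, +0.95039); u = 791.8·(-0.13569)/0.95039 + 330.3 = 217.2524, v = 655.6·(-0.01297)/0.95039 + 238.3 = 229.3504

c0=(185.01, 365.86) c1=(374.89, 370.67) c2=(387.46, 226.88) c3=(217.25, 229.35)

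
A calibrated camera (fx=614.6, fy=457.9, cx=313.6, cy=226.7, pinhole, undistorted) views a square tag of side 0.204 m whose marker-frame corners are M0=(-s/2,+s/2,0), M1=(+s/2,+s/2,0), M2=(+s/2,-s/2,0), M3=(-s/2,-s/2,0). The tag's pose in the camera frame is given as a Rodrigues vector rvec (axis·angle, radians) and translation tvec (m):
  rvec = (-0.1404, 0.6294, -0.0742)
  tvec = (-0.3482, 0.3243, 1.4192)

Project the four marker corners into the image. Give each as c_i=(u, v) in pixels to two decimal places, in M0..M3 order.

c0=(133.89, 363.32) c1=(193.23, 367.60) c2=(193.56, 297.32) c3=(135.44, 298.70)

Intrinsics K: fx=614.6, fy=457.9, cx=313.6, cy=226.7
Marker side s = 0.204 m; corners in marker frame (Z=0):
  M0 = (-0.1020, +0.1020, 0)
  M1 = (+0.1020, +0.1020, 0)
  M2 = (+0.1020, -0.1020, 0)
  M3 = (-0.1020, -0.1020, 0)
rvec = (-0.1404, 0.6294, -0.0742), |rvec| = θ = 0.64912 rad = 37.192°
Rodrigues: sinθ=0.60449, 1−cosθ=0.20339; R = I + sinθ·[k]× + (1−cosθ)·[k]×²:
    [+0.80613 +0.02644 +0.59115]
    [-0.11175 +0.98783 +0.10820]
    [-0.58109 -0.15329 +0.79927]
t = (-0.3482, 0.3243, 1.4192) m
M0: Pc = R·M0+t = (-0.42773, +0.43646, +1.46284); u = 614.6·(-0.42773)/1.46284 + 313.6 = 133.8932, v = 457.9·(+0.43646)/1.46284 + 226.7 = 363.3207
M1: Pc = R·M1+t = (-0.26328, +0.41366, +1.34429); u = 614.6·(-0.26328)/1.34429 + 313.6 = 193.2316, v = 457.9·(+0.41366)/1.34429 + 226.7 = 367.6029
M2: Pc = R·M2+t = (-0.26867, +0.21214, +1.37556); u = 614.6·(-0.26867)/1.37556 + 313.6 = 193.5577, v = 457.9·(+0.21214)/1.37556 + 226.7 = 297.3185
M3: Pc = R·M3+t = (-0.43312, +0.23494, +1.49411); u = 614.6·(-0.43312)/1.49411 + 313.6 = 135.4354, v = 457.9·(+0.23494)/1.49411 + 226.7 = 298.7023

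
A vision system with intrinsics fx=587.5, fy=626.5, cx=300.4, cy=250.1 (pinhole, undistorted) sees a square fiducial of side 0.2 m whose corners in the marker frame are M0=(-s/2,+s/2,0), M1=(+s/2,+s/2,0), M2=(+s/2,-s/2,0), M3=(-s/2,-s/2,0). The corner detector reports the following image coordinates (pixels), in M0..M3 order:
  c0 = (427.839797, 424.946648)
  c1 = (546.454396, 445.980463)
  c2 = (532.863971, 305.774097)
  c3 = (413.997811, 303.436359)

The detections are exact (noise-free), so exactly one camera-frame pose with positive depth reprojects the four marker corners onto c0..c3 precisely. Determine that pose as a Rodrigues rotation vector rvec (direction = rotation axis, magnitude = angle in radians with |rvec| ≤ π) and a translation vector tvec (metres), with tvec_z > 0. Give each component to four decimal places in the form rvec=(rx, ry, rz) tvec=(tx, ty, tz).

Intrinsics K: fx=587.5, fy=626.5, cx=300.4, cy=250.1
Marker side s = 0.2 m; corners in marker frame (Z=0):
  M0 = (-0.1000, +0.1000, 0)
  M1 = (+0.1000, +0.1000, 0)
  M2 = (+0.1000, -0.1000, 0)
  M3 = (-0.1000, -0.1000, 0)
Detected image corners:
  c0 = (427.839797, 424.946648) px
  c1 = (546.454396, 445.980463) px
  c2 = (532.863971, 305.774097) px
  c3 = (413.997811, 303.436359) px
Planar DLT: solve 8×8 A·h = b for H (H[2,2]=1):
  H  [+246.55993 +113.81330 +476.06245]
  H  [-208.57926 +685.72720 +370.22766]
  H  [-0.72276 +0.09408 +1.00000]
B = K⁻¹H; ‖b₁‖=1.071102, ‖b₂‖=1.071102; λ = 2/(‖b₁‖+‖b₂‖) = 0.933618, sign → tz>0 ⇒ λ=+0.933618
r₁ = λ·B[:,0] = (+0.73685,-0.04145,-0.67479); r₂ = λ·B[:,1] = (+0.13595,+0.98681,+0.08784)
r₃ = r₁×r₂ = (+0.66225,-0.15646,+0.73277); SVD([r₁ r₂ r₃]) → R = UVᵀ:
  R  [+0.73685 +0.13595 +0.66225]
  R  [-0.04145 +0.98681 -0.15646]
  R  [-0.67479 +0.08784 +0.73277]
t = (+0.27915, +0.17902, +0.93362) m
tr R = 2.456430; θ = arccos((tr R − 1)/2) = 0.755083 rad = 43.263°
axis k = ((R−Rᵀ)₃₂, (R−Rᵀ)₁₃, (R−Rᵀ)₂₁) / (2 sinθ) = (+0.178229, +0.975440, -0.129426)
rvec = θ·k = (+0.134578, +0.736538, -0.097727)

rvec=(0.1346, 0.7365, -0.0977) tvec=(0.2792, 0.1790, 0.9336)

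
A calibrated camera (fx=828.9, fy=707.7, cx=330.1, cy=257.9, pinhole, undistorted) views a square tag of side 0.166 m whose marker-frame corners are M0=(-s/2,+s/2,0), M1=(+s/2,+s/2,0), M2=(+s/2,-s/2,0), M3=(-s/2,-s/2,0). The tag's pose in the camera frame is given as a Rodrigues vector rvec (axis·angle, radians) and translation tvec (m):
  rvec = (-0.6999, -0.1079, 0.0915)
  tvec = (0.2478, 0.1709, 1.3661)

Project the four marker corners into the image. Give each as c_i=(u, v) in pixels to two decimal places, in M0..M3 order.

c0=(432.63, 379.28) c1=(535.14, 388.94) c2=(524.30, 316.33) c3=(429.49, 306.82)

Intrinsics K: fx=828.9, fy=707.7, cx=330.1, cy=257.9
Marker side s = 0.166 m; corners in marker frame (Z=0):
  M0 = (-0.0830, +0.0830, 0)
  M1 = (+0.0830, +0.0830, 0)
  M2 = (+0.0830, -0.0830, 0)
  M3 = (-0.0830, -0.0830, 0)
rvec = (-0.6999, -0.1079, 0.0915), |rvec| = θ = 0.71406 rad = 40.912°
Rodrigues: sinθ=0.65490, 1−cosθ=0.24429; R = I + sinθ·[k]× + (1−cosθ)·[k]×²:
    [+0.99041 -0.04774 -0.12964]
    [+0.12010 +0.76129 +0.63719]
    [+0.06828 -0.64665 +0.75972]
t = (0.2478, 0.1709, 1.3661) m
M0: Pc = R·M0+t = (+0.16163, +0.22412, +1.30676); u = 828.9·(+0.16163)/1.30676 + 330.1 = 432.6269, v = 707.7·(+0.22412)/1.30676 + 257.9 = 379.2755
M1: Pc = R·M1+t = (+0.32604, +0.24406, +1.31810); u = 828.9·(+0.32604)/1.31810 + 330.1 = 535.1353, v = 707.7·(+0.24406)/1.31810 + 257.9 = 388.9362
M2: Pc = R·M2+t = (+0.33397, +0.11768, +1.42544); u = 828.9·(+0.33397)/1.42544 + 330.1 = 524.3031, v = 707.7·(+0.11768)/1.42544 + 257.9 = 316.3263
M3: Pc = R·M3+t = (+0.16956, +0.09774, +1.41410); u = 828.9·(+0.16956)/1.41410 + 330.1 = 429.4892, v = 707.7·(+0.09774)/1.41410 + 257.9 = 306.8170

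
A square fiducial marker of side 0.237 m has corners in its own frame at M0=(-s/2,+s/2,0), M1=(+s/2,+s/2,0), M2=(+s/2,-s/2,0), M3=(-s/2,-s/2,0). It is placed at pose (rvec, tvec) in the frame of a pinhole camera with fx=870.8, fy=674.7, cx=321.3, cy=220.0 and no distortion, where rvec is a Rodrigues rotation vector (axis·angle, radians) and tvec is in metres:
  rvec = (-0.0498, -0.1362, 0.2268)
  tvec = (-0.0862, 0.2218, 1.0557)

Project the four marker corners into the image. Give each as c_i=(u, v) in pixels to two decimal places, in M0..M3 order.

Intrinsics K: fx=870.8, fy=674.7, cx=321.3, cy=220.0
Marker side s = 0.237 m; corners in marker frame (Z=0):
  M0 = (-0.1185, +0.1185, 0)
  M1 = (+0.1185, +0.1185, 0)
  M2 = (+0.1185, -0.1185, 0)
  M3 = (-0.1185, -0.1185, 0)
rvec = (-0.0498, -0.1362, 0.2268), |rvec| = θ = 0.26920 rad = 15.424°
Rodrigues: sinθ=0.26596, 1−cosθ=0.03602; R = I + sinθ·[k]× + (1−cosθ)·[k]×²:
    [+0.96522 -0.22070 -0.14017]
    [+0.22744 +0.97320 +0.03385]
    [+0.12895 -0.06455 +0.98955]
t = (-0.0862, 0.2218, 1.0557) m
M0: Pc = R·M0+t = (-0.22673, +0.31017, +1.03277); u = 870.8·(-0.22673)/1.03277 + 321.3 = 130.1274, v = 674.7·(+0.31017)/1.03277 + 220.0 = 422.6332
M1: Pc = R·M1+t = (+0.00203, +0.36408, +1.06333); u = 870.8·(+0.00203)/1.06333 + 321.3 = 322.9585, v = 674.7·(+0.36408)/1.06333 + 220.0 = 451.0122
M2: Pc = R·M2+t = (+0.05433, +0.13343, +1.07863); u = 870.8·(+0.05433)/1.07863 + 321.3 = 365.1626, v = 674.7·(+0.13343)/1.07863 + 220.0 = 303.4608
M3: Pc = R·M3+t = (-0.17443, +0.07952, +1.04807); u = 870.8·(-0.17443)/1.04807 + 321.3 = 176.3768, v = 674.7·(+0.07952)/1.04807 + 220.0 = 271.1937

c0=(130.13, 422.63) c1=(322.96, 451.01) c2=(365.16, 303.46) c3=(176.38, 271.19)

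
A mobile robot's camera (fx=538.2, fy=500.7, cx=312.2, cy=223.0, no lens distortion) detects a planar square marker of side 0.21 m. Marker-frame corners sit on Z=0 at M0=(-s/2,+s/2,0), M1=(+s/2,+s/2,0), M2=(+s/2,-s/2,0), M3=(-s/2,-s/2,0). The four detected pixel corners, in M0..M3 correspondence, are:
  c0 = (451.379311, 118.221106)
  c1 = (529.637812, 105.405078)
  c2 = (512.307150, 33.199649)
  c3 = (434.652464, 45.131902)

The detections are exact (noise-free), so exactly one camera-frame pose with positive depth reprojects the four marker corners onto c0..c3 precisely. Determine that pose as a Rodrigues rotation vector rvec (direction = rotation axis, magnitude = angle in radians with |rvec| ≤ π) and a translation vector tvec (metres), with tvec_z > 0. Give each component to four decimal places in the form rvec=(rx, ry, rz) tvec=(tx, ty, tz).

Intrinsics K: fx=538.2, fy=500.7, cx=312.2, cy=223.0
Marker side s = 0.21 m; corners in marker frame (Z=0):
  M0 = (-0.1050, +0.1050, 0)
  M1 = (+0.1050, +0.1050, 0)
  M2 = (+0.1050, -0.1050, 0)
  M3 = (-0.1050, -0.1050, 0)
Detected image corners:
  c0 = (451.379311, 118.221106) px
  c1 = (529.637812, 105.405078) px
  c2 = (512.307150, 33.199649) px
  c3 = (434.652464, 45.131902) px
Planar DLT: solve 8×8 A·h = b for H (H[2,2]=1):
  H  [+395.21545 +58.07650 +482.15528]
  H  [-55.15495 +342.32318 +75.27493]
  H  [+0.04979 -0.04776 +1.00000]
B = K⁻¹H; ‖b₁‖=0.719473, ‖b₂‖=0.719473; λ = 2/(‖b₁‖+‖b₂‖) = 1.389906, sign → tz>0 ⇒ λ=+1.389906
r₁ = λ·B[:,0] = (+0.98050,-0.18393,+0.06921); r₂ = λ·B[:,1] = (+0.18849,+0.97983,-0.06638)
r₃ = r₁×r₂ = (-0.05560,+0.07813,+0.99539); SVD([r₁ r₂ r₃]) → R = UVᵀ:
  R  [+0.98050 +0.18849 -0.05560]
  R  [-0.18393 +0.97983 +0.07813]
  R  [+0.06921 -0.06638 +0.99539]
t = (+0.43891, -0.41007, +1.38991) m
tr R = 2.955720; θ = arccos((tr R − 1)/2) = 0.210819 rad = 12.079°
axis k = ((R−Rᵀ)₃₂, (R−Rᵀ)₁₃, (R−Rᵀ)₂₁) / (2 sinθ) = (-0.345301, -0.298226, -0.889847)
rvec = θ·k = (-0.072796, -0.062872, -0.187597)

rvec=(-0.0728, -0.0629, -0.1876) tvec=(0.4389, -0.4101, 1.3899)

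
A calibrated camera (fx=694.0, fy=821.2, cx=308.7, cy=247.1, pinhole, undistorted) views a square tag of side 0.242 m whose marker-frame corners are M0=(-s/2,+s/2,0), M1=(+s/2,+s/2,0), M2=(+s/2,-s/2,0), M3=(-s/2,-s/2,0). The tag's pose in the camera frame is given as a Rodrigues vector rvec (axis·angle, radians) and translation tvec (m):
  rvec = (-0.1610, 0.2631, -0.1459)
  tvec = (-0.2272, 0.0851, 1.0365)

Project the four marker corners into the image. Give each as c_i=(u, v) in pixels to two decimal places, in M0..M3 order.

Intrinsics K: fx=694.0, fy=821.2, cx=308.7, cy=247.1
Marker side s = 0.242 m; corners in marker frame (Z=0):
  M0 = (-0.1210, +0.1210, 0)
  M1 = (+0.1210, +0.1210, 0)
  M2 = (+0.1210, -0.1210, 0)
  M3 = (-0.1210, -0.1210, 0)
rvec = (-0.1610, 0.2631, -0.1459), |rvec| = θ = 0.34122 rad = 19.550°
Rodrigues: sinθ=0.33463, 1−cosθ=0.05765; R = I + sinθ·[k]× + (1−cosθ)·[k]×²:
    [+0.95518 +0.12211 +0.26966]
    [-0.16406 +0.97662 +0.13889]
    [-0.24639 -0.17690 +0.95289]
t = (-0.2272, 0.0851, 1.0365) m
M0: Pc = R·M0+t = (-0.32800, +0.22312, +1.04491); u = 694.0·(-0.32800)/1.04491 + 308.7 = 90.8500, v = 821.2·(+0.22312)/1.04491 + 247.1 = 422.4536
M1: Pc = R·M1+t = (-0.09685, +0.18342, +0.98528); u = 694.0·(-0.09685)/0.98528 + 308.7 = 240.4838, v = 821.2·(+0.18342)/0.98528 + 247.1 = 399.9748
M2: Pc = R·M2+t = (-0.12640, -0.05292, +1.02809); u = 694.0·(-0.12640)/1.02809 + 308.7 = 223.3765, v = 821.2·(-0.05292)/1.02809 + 247.1 = 204.8273
M3: Pc = R·M3+t = (-0.35755, -0.01322, +1.08772); u = 694.0·(-0.35755)/1.08772 + 308.7 = 80.5698, v = 821.2·(-0.01322)/1.08772 + 247.1 = 237.1190

c0=(90.85, 422.45) c1=(240.48, 399.97) c2=(223.38, 204.83) c3=(80.57, 237.12)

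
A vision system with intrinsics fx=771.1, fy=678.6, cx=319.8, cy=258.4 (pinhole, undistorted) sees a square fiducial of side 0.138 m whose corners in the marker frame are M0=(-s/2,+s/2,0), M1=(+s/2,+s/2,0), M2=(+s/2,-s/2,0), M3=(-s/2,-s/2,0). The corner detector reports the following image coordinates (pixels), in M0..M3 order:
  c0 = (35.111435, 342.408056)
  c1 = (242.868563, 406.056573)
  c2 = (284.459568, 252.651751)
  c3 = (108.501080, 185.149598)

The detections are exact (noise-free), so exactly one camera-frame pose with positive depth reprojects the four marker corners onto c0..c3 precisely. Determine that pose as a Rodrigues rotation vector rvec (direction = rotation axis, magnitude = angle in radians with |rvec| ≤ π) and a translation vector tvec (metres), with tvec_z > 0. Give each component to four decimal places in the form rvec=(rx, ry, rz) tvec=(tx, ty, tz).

Intrinsics K: fx=771.1, fy=678.6, cx=319.8, cy=258.4
Marker side s = 0.138 m; corners in marker frame (Z=0):
  M0 = (-0.0690, +0.0690, 0)
  M1 = (+0.0690, +0.0690, 0)
  M2 = (+0.0690, -0.0690, 0)
  M3 = (-0.0690, -0.0690, 0)
Detected image corners:
  c0 = (35.111435, 342.408056) px
  c1 = (242.868563, 406.056573) px
  c2 = (284.459568, 252.651751) px
  c3 = (108.501080, 185.149598) px
Planar DLT: solve 8×8 A·h = b for H (H[2,2]=1):
  H  [+1484.44291 -582.55942 +173.79044]
  H  [+656.97450 +823.00194 +292.48863]
  H  [+0.60968 -1.01833 +1.00000]
B = K⁻¹H; ‖b₁‖=1.926077, ‖b₂‖=1.926077; λ = 2/(‖b₁‖+‖b₂‖) = 0.519190, sign → tz>0 ⇒ λ=+0.519190
r₁ = λ·B[:,0] = (+0.86821,+0.38211,+0.31654); r₂ = λ·B[:,1] = (-0.17297,+0.83099,-0.52871)
r₃ = r₁×r₂ = (-0.46507,+0.40428,+0.78757); SVD([r₁ r₂ r₃]) → R = UVᵀ:
  R  [+0.86821 -0.17297 -0.46507]
  R  [+0.38211 +0.83099 +0.40428]
  R  [+0.31654 -0.52871 +0.78757]
t = (-0.09831, +0.02608, +0.51919) m
tr R = 2.486781; θ = arccos((tr R − 1)/2) = 0.732671 rad = 41.979°
axis k = ((R−Rᵀ)₃₂, (R−Rᵀ)₁₃, (R−Rᵀ)₂₁) / (2 sinθ) = (-0.697446, -0.584283, +0.414949)
rvec = θ·k = (-0.510998, -0.428088, +0.304021)

rvec=(-0.5110, -0.4281, 0.3040) tvec=(-0.0983, 0.0261, 0.5192)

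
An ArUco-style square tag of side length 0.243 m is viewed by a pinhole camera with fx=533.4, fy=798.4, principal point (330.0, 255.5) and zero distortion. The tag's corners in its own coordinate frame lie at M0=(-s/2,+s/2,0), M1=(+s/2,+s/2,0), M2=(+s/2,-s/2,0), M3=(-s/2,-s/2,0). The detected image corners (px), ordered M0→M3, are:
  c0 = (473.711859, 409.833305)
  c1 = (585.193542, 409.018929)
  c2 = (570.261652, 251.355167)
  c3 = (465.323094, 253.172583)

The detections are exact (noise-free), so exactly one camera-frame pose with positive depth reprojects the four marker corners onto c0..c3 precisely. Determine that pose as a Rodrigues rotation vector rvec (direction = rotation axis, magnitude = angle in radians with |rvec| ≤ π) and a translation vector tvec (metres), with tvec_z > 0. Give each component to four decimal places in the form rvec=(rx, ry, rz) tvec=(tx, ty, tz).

rvec=(-0.3027, 0.0359, -0.0063) tvec=(0.4395, 0.1109, 1.2131)

Intrinsics K: fx=533.4, fy=798.4, cx=330.0, cy=255.5
Marker side s = 0.243 m; corners in marker frame (Z=0):
  M0 = (-0.1215, +0.1215, 0)
  M1 = (+0.1215, +0.1215, 0)
  M2 = (+0.1215, -0.1215, 0)
  M3 = (-0.1215, -0.1215, 0)
Detected image corners:
  c0 = (473.711859, 409.833305) px
  c1 = (585.193542, 409.018929) px
  c2 = (570.261652, 251.355167) px
  c3 = (465.323094, 253.172583) px
Planar DLT: solve 8×8 A·h = b for H (H[2,2]=1):
  H  [+430.07701 -80.75890 +523.26225]
  H  [-14.84706 +565.43506 +328.50062]
  H  [-0.02832 -0.24578 +1.00000]
B = K⁻¹H; ‖b₁‖=0.824358, ‖b₂‖=0.824358; λ = 2/(‖b₁‖+‖b₂‖) = 1.213066, sign → tz>0 ⇒ λ=+1.213066
r₁ = λ·B[:,0] = (+0.99934,-0.01156,-0.03436); r₂ = λ·B[:,1] = (+0.00079,+0.95452,-0.29815)
r₃ = r₁×r₂ = (+0.03624,+0.29793,+0.95390); SVD([r₁ r₂ r₃]) → R = UVᵀ:
  R  [+0.99934 +0.00079 +0.03624]
  R  [-0.01156 +0.95452 +0.29793]
  R  [-0.03436 -0.29815 +0.95390]
t = (+0.43952, +0.11092, +1.21307) m
tr R = 2.907761; θ = arccos((tr R − 1)/2) = 0.304888 rad = 17.469°
axis k = ((R−Rᵀ)₃₂, (R−Rᵀ)₁₃, (R−Rᵀ)₂₁) / (2 sinθ) = (-0.992849, +0.117591, -0.020584)
rvec = θ·k = (-0.302707, +0.035852, -0.006276)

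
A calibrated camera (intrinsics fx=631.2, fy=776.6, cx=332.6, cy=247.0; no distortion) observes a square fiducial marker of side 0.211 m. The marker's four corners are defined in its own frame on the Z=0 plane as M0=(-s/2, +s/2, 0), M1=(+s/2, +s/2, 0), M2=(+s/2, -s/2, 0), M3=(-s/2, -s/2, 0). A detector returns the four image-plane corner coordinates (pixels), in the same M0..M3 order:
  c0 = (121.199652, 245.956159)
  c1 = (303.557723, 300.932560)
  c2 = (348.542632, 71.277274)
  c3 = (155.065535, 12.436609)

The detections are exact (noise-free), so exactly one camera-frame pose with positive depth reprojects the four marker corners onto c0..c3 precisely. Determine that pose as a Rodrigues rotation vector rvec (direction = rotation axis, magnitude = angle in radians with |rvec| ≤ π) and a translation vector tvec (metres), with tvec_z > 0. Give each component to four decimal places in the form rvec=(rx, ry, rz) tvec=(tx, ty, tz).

rvec=(0.1959, 0.0170, 0.2407) tvec=(-0.1103, -0.0763, 0.6896)

Intrinsics K: fx=631.2, fy=776.6, cx=332.6, cy=247.0
Marker side s = 0.211 m; corners in marker frame (Z=0):
  M0 = (-0.1055, +0.1055, 0)
  M1 = (+0.1055, +0.1055, 0)
  M2 = (+0.1055, -0.1055, 0)
  M3 = (-0.1055, -0.1055, 0)
Detected image corners:
  c0 = (121.199652, 245.956159) px
  c1 = (303.557723, 300.932560) px
  c2 = (348.542632, 71.277274) px
  c3 = (155.065535, 12.436609) px
Planar DLT: solve 8×8 A·h = b for H (H[2,2]=1):
  H  [+892.06437 -121.32188 +231.59985]
  H  [+270.96066 +1142.09047 +161.13022]
  H  [+0.00967 +0.28245 +1.00000]
B = K⁻¹H; ‖b₁‖=1.450063, ‖b₂‖=1.450063; λ = 2/(‖b₁‖+‖b₂‖) = 0.689625, sign → tz>0 ⇒ λ=+0.689625
r₁ = λ·B[:,0] = (+0.97112,+0.23849,+0.00667); r₂ = λ·B[:,1] = (-0.23519,+0.95223,+0.19479)
r₃ = r₁×r₂ = (+0.04010,-0.19073,+0.98082); SVD([r₁ r₂ r₃]) → R = UVᵀ:
  R  [+0.97112 -0.23519 +0.04010]
  R  [+0.23849 +0.95223 -0.19073]
  R  [+0.00667 +0.19479 +0.98082]
t = (-0.11035, -0.07625, +0.68963) m
tr R = 2.904174; θ = arccos((tr R − 1)/2) = 0.310807 rad = 17.808°
axis k = ((R−Rᵀ)₃₂, (R−Rᵀ)₁₃, (R−Rᵀ)₂₁) / (2 sinθ) = (+0.630290, +0.054661, +0.774433)
rvec = θ·k = (+0.195898, +0.016989, +0.240699)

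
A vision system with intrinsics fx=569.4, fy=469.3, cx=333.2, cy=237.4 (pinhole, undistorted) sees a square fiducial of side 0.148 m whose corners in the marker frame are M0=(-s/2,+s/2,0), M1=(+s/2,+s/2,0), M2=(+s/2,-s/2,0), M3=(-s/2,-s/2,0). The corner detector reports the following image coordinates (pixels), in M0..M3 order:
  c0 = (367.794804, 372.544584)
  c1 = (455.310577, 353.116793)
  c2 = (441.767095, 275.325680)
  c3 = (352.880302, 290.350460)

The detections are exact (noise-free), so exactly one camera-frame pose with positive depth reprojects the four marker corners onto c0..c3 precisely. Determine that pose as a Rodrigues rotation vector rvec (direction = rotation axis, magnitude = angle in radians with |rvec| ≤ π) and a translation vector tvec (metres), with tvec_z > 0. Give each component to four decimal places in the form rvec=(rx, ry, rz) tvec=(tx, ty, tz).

rvec=(0.0120, -0.3336, -0.1539) tvec=(0.1086, 0.1551, 0.8529)

Intrinsics K: fx=569.4, fy=469.3, cx=333.2, cy=237.4
Marker side s = 0.148 m; corners in marker frame (Z=0):
  M0 = (-0.0740, +0.0740, 0)
  M1 = (+0.0740, +0.0740, 0)
  M2 = (+0.0740, -0.0740, 0)
  M3 = (-0.0740, -0.0740, 0)
Detected image corners:
  c0 = (367.794804, 372.544584) px
  c1 = (455.310577, 353.116793) px
  c2 = (441.767095, 275.325680) px
  c3 = (352.880302, 290.350460) px
Planar DLT: solve 8×8 A·h = b for H (H[2,2]=1):
  H  [+750.14466 +113.61171 +405.70540]
  H  [+6.64918 +554.12025 +322.72016]
  H  [+0.38128 +0.04352 +1.00000]
B = K⁻¹H; ‖b₁‖=1.172532, ‖b₂‖=1.172532; λ = 2/(‖b₁‖+‖b₂‖) = 0.852855, sign → tz>0 ⇒ λ=+0.852855
r₁ = λ·B[:,0] = (+0.93329,-0.15241,+0.32518); r₂ = λ·B[:,1] = (+0.14845,+0.98822,+0.03712)
r₃ = r₁×r₂ = (-0.32701,+0.01363,+0.94492); SVD([r₁ r₂ r₃]) → R = UVᵀ:
  R  [+0.93329 +0.14845 -0.32701]
  R  [-0.15241 +0.98822 +0.01363]
  R  [+0.32518 +0.03712 +0.94492]
t = (+0.10860, +0.15505, +0.85286) m
tr R = 2.866437; θ = arccos((tr R − 1)/2) = 0.367528 rad = 21.058°
axis k = ((R−Rᵀ)₃₂, (R−Rᵀ)₁₃, (R−Rᵀ)₂₁) / (2 sinθ) = (+0.032676, -0.907552, -0.418666)
rvec = θ·k = (+0.012009, -0.333550, -0.153871)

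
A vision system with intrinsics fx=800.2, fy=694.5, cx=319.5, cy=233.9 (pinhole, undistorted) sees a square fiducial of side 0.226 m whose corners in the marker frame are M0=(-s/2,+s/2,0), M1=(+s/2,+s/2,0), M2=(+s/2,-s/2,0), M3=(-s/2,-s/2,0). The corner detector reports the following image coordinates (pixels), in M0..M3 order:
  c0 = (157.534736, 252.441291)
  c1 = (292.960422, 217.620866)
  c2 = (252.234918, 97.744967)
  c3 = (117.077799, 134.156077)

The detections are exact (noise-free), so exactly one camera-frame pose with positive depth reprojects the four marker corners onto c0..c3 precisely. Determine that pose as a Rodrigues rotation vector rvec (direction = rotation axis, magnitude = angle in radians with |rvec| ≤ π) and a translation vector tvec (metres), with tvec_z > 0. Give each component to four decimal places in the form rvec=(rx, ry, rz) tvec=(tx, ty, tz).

Intrinsics K: fx=800.2, fy=694.5, cx=319.5, cy=233.9
Marker side s = 0.226 m; corners in marker frame (Z=0):
  M0 = (-0.1130, +0.1130, 0)
  M1 = (+0.1130, +0.1130, 0)
  M2 = (+0.1130, -0.1130, 0)
  M3 = (-0.1130, -0.1130, 0)
Detected image corners:
  c0 = (157.534736, 252.441291) px
  c1 = (292.960422, 217.620866) px
  c2 = (252.234918, 97.744967) px
  c3 = (117.077799, 134.156077) px
Planar DLT: solve 8×8 A·h = b for H (H[2,2]=1):
  H  [+587.02454 +181.28663 +204.53777]
  H  [-167.53019 +528.32389 +175.66005]
  H  [-0.05665 +0.00821 +1.00000]
B = K⁻¹H; ‖b₁‖=0.790203, ‖b₂‖=0.790203; λ = 2/(‖b₁‖+‖b₂‖) = 1.265498, sign → tz>0 ⇒ λ=+1.265498
r₁ = λ·B[:,0] = (+0.95699,-0.28112,-0.07169); r₂ = λ·B[:,1] = (+0.28255,+0.95920,+0.01039)
r₃ = r₁×r₂ = (+0.06584,-0.03020,+0.99737); SVD([r₁ r₂ r₃]) → R = UVᵀ:
  R  [+0.95699 +0.28255 +0.06584]
  R  [-0.28112 +0.95920 -0.03020]
  R  [-0.07169 +0.01039 +0.99737]
t = (-0.18181, -0.10612, +1.26550) m
tr R = 2.913559; θ = arccos((tr R − 1)/2) = 0.295078 rad = 16.907°
axis k = ((R−Rᵀ)₃₂, (R−Rᵀ)₁₃, (R−Rᵀ)₂₁) / (2 sinθ) = (+0.069797, +0.236463, -0.969130)
rvec = θ·k = (+0.020596, +0.069775, -0.285969)

rvec=(0.0206, 0.0698, -0.2860) tvec=(-0.1818, -0.1061, 1.2655)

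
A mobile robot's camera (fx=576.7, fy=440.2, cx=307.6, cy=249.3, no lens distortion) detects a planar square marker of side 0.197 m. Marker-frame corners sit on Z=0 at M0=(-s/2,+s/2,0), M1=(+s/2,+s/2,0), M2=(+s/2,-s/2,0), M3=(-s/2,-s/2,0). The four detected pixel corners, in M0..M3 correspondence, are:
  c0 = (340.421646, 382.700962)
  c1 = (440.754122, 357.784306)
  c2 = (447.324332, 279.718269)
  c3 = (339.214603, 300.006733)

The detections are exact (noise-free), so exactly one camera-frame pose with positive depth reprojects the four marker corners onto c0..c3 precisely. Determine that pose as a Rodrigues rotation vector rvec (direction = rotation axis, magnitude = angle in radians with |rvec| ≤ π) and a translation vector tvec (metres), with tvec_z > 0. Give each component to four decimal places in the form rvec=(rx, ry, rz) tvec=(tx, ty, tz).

Intrinsics K: fx=576.7, fy=440.2, cx=307.6, cy=249.3
Marker side s = 0.197 m; corners in marker frame (Z=0):
  M0 = (-0.0985, +0.0985, 0)
  M1 = (+0.0985, +0.0985, 0)
  M2 = (+0.0985, -0.0985, 0)
  M3 = (-0.0985, -0.0985, 0)
Detected image corners:
  c0 = (340.421646, 382.700962) px
  c1 = (440.754122, 357.784306) px
  c2 = (447.324332, 279.718269) px
  c3 = (339.214603, 300.006733) px
Planar DLT: solve 8×8 A·h = b for H (H[2,2]=1):
  H  [+685.72234 +138.11836 +393.93917]
  H  [+17.39811 +535.98979 +331.14586]
  H  [+0.40170 +0.38913 +1.00000]
B = K⁻¹H; ‖b₁‖=1.070937, ‖b₂‖=1.070937; λ = 2/(‖b₁‖+‖b₂‖) = 0.933762, sign → tz>0 ⇒ λ=+0.933762
r₁ = λ·B[:,0] = (+0.91022,-0.17552,+0.37509); r₂ = λ·B[:,1] = (+0.02983,+0.93117,+0.36336)
r₃ = r₁×r₂ = (-0.41305,-0.31954,+0.85281); SVD([r₁ r₂ r₃]) → R = UVᵀ:
  R  [+0.91022 +0.02983 -0.41305]
  R  [-0.17552 +0.93117 -0.31954]
  R  [+0.37509 +0.36336 +0.85281]
t = (+0.13980, +0.17361, +0.93376) m
tr R = 2.694198; θ = arccos((tr R − 1)/2) = 0.560294 rad = 32.102°
axis k = ((R−Rᵀ)₃₂, (R−Rᵀ)₁₃, (R−Rᵀ)₂₁) / (2 sinθ) = (+0.642506, -0.741525, -0.193203)
rvec = θ·k = (+0.359992, -0.415472, -0.108250)

rvec=(0.3600, -0.4155, -0.1083) tvec=(0.1398, 0.1736, 0.9338)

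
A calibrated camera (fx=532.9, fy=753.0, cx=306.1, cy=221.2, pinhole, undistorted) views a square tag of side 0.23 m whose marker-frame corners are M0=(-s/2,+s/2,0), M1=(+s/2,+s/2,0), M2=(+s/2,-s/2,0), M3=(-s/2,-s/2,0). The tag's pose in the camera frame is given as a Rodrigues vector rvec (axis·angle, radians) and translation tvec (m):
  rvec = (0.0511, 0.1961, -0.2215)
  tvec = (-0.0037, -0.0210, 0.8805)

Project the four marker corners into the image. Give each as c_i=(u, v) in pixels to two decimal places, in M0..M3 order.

Intrinsics K: fx=532.9, fy=753.0, cx=306.1, cy=221.2
Marker side s = 0.23 m; corners in marker frame (Z=0):
  M0 = (-0.1150, +0.1150, 0)
  M1 = (+0.1150, +0.1150, 0)
  M2 = (+0.1150, -0.1150, 0)
  M3 = (-0.1150, -0.1150, 0)
rvec = (0.0511, 0.1961, -0.2215), |rvec| = θ = 0.30021 rad = 17.201°
Rodrigues: sinθ=0.29572, 1−cosθ=0.04473; R = I + sinθ·[k]× + (1−cosθ)·[k]×²:
    [+0.95657 +0.22316 +0.18755]
    [-0.21321 +0.97436 -0.07189]
    [-0.19878 +0.02878 +0.97962]
t = (-0.0037, -0.0210, 0.8805) m
M0: Pc = R·M0+t = (-0.08804, +0.11557, +0.90667); u = 532.9·(-0.08804)/0.90667 + 306.1 = 254.3529, v = 753.0·(+0.11557)/0.90667 + 221.2 = 317.1828
M1: Pc = R·M1+t = (+0.13197, +0.06653, +0.86095); u = 532.9·(+0.13197)/0.86095 + 306.1 = 387.7845, v = 753.0·(+0.06653)/0.86095 + 221.2 = 279.3893
M2: Pc = R·M2+t = (+0.08064, -0.15757, +0.85433); u = 532.9·(+0.08064)/0.85433 + 306.1 = 356.4015, v = 753.0·(-0.15757)/0.85433 + 221.2 = 82.3184
M3: Pc = R·M3+t = (-0.13937, -0.10853, +0.90005); u = 532.9·(-0.13937)/0.90005 + 306.1 = 223.5828, v = 753.0·(-0.10853)/0.90005 + 221.2 = 130.4006

c0=(254.35, 317.18) c1=(387.78, 279.39) c2=(356.40, 82.32) c3=(223.58, 130.40)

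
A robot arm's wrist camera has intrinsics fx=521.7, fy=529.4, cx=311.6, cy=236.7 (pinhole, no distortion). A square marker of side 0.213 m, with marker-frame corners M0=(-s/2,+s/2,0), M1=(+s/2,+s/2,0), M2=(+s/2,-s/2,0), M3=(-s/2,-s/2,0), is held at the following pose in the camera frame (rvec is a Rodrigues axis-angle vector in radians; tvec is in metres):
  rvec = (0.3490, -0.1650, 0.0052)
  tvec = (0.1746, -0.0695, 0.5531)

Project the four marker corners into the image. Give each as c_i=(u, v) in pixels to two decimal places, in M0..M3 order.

c0=(371.76, 267.31) c1=(549.08, 261.23) c2=(588.25, 66.14) c3=(387.93, 59.65)

Intrinsics K: fx=521.7, fy=529.4, cx=311.6, cy=236.7
Marker side s = 0.213 m; corners in marker frame (Z=0):
  M0 = (-0.1065, +0.1065, 0)
  M1 = (+0.1065, +0.1065, 0)
  M2 = (+0.1065, -0.1065, 0)
  M3 = (-0.1065, -0.1065, 0)
rvec = (0.3490, -0.1650, 0.0052), |rvec| = θ = 0.38607 rad = 22.120°
Rodrigues: sinθ=0.37655, 1−cosθ=0.07361; R = I + sinθ·[k]× + (1−cosθ)·[k]×²:
    [+0.98654 -0.03351 -0.16004]
    [-0.02336 +0.93984 -0.34082]
    [+0.16183 +0.33997 +0.92641]
t = (0.1746, -0.0695, 0.5531) m
M0: Pc = R·M0+t = (+0.06596, +0.03308, +0.57207); u = 521.7·(+0.06596)/0.57207 + 311.6 = 371.7563, v = 529.4·(+0.03308)/0.57207 + 236.7 = 267.3136
M1: Pc = R·M1+t = (+0.27610, +0.02810, +0.60654); u = 521.7·(+0.27610)/0.60654 + 311.6 = 549.0782, v = 529.4·(+0.02810)/0.60654 + 236.7 = 261.2301
M2: Pc = R·M2+t = (+0.28324, -0.17208, +0.53413); u = 521.7·(+0.28324)/0.53413 + 311.6 = 588.2453, v = 529.4·(-0.17208)/0.53413 + 236.7 = 66.1420
M3: Pc = R·M3+t = (+0.07310, -0.16710, +0.49966); u = 521.7·(+0.07310)/0.49966 + 311.6 = 387.9266, v = 529.4·(-0.16710)/0.49966 + 236.7 = 59.6488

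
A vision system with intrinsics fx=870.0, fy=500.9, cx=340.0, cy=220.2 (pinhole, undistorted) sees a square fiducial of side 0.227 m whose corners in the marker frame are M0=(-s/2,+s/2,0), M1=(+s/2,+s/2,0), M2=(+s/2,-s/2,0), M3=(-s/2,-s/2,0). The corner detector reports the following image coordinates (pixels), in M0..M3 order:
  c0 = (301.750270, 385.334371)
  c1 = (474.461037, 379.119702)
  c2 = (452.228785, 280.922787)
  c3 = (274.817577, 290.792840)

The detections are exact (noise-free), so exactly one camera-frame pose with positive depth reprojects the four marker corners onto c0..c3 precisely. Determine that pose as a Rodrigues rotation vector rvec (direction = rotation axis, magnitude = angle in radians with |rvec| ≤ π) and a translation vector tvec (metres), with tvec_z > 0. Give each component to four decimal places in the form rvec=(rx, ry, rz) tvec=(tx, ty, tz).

Intrinsics K: fx=870.0, fy=500.9, cx=340.0, cy=220.2
Marker side s = 0.227 m; corners in marker frame (Z=0):
  M0 = (-0.1135, +0.1135, 0)
  M1 = (+0.1135, +0.1135, 0)
  M2 = (+0.1135, -0.1135, 0)
  M3 = (-0.1135, -0.1135, 0)
Detected image corners:
  c0 = (301.750270, 385.334371) px
  c1 = (474.461037, 379.119702) px
  c2 = (452.228785, 280.922787) px
  c3 = (274.817577, 290.792840) px
Planar DLT: solve 8×8 A·h = b for H (H[2,2]=1):
  H  [+712.62580 +161.12914 +374.46597]
  H  [-87.21264 +471.19321 +334.87958]
  H  [-0.15540 +0.14011 +1.00000]
B = K⁻¹H; ‖b₁‖=0.899704, ‖b₂‖=0.899704; λ = 2/(‖b₁‖+‖b₂‖) = 1.111477, sign → tz>0 ⇒ λ=+1.111477
r₁ = λ·B[:,0] = (+0.97793,-0.11759,-0.17273); r₂ = λ·B[:,1] = (+0.14499,+0.97710,+0.15572)
r₃ = r₁×r₂ = (+0.15046,-0.17733,+0.97258); SVD([r₁ r₂ r₃]) → R = UVᵀ:
  R  [+0.97793 +0.14499 +0.15046]
  R  [-0.11759 +0.97710 -0.17733]
  R  [-0.17273 +0.15572 +0.97258]
t = (+0.04403, +0.25447, +1.11148) m
tr R = 2.927608; θ = arccos((tr R − 1)/2) = 0.269876 rad = 15.463°
axis k = ((R−Rᵀ)₃₂, (R−Rᵀ)₁₃, (R−Rᵀ)₂₁) / (2 sinθ) = (+0.624607, +0.606107, -0.492443)
rvec = θ·k = (+0.168566, +0.163574, -0.132899)

rvec=(0.1686, 0.1636, -0.1329) tvec=(0.0440, 0.2545, 1.1115)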